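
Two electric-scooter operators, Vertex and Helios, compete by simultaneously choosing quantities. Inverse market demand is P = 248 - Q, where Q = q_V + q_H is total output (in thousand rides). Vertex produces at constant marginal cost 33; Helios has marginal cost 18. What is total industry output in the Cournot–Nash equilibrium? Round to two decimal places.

148.33

Vertex's profit: π_V = (248 - Q)q_V - (33q_V). Setting ∂π_V/∂q_V = 0: 215 - 2q_V - (q_H) = 0.
Helios's profit: π_H = (248 - Q)q_H - (18q_H). Setting ∂π_H/∂q_H = 0: 230 - 2q_H - (q_V) = 0.
So q_V = (215 - q_H)/2 and q_H = (230 - q_V)/2.
Solving the pair: q_V = 200/3, q_H = 245/3.
Total output Q = 200/3 + 245/3 = 445/3.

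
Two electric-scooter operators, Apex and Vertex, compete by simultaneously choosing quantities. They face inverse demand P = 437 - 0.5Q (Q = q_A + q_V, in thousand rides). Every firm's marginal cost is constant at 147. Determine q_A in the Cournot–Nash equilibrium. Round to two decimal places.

193.33

Each firm earns π_i = (437 - 0.5Q)q_i - 147q_i.
Setting ∂π_i/∂q_i = 0 with rivals' quantities fixed: 290 - q_i - (1/2)q_j = 0.
With identical firms every q_j equals q_i, so q_j = q_i and 290 = (3/2)q_i, giving q_i = 580/3.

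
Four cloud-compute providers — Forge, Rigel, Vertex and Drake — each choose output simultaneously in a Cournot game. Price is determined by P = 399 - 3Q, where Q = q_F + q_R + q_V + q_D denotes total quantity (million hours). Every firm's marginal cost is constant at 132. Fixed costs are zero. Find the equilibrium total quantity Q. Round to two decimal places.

71.20

A representative firm's profit is π_i = q_i(399 - 3Q) - 132q_i.
First-order condition (treating rivals' output as given): 267 - 6q_i - 3·Σ_{j≠i} q_j = 0.
By symmetry each firm produces the same amount; substituting Σ_{j≠i} q_j = 3q_i yields q_i = 267/15 = 89/5.
Total output Q = 89/5 + 89/5 + 89/5 + 89/5 = 356/5.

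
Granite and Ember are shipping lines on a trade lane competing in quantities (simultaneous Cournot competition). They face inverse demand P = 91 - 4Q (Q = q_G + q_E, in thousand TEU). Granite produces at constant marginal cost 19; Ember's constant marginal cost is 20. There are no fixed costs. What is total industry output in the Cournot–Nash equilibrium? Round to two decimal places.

Granite's profit: π_G = (91 - 4Q)q_G - (19q_G). Setting ∂π_G/∂q_G = 0: 72 - 8q_G - 4(q_E) = 0.
Ember's profit: π_E = (91 - 4Q)q_E - (20q_E). Setting ∂π_E/∂q_E = 0: 71 - 8q_E - 4(q_G) = 0.
Rearranging gives the reaction functions q_G = (72 - 4q_E)/8 and q_E = (71 - 4q_G)/8.
Solving the pair: q_G = 73/12, q_E = 35/6.
Total output Q = 73/12 + 35/6 = 143/12.

11.92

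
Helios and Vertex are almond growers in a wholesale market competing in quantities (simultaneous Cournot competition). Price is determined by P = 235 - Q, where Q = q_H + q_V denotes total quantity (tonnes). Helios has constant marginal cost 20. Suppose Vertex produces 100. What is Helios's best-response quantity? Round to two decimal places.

With the rival's output fixed at 100, Helios's profit is π_H = (235 - 100 - q_H)q_H - (20q_H) = (135 - q_H)q_H - (20q_H).
∂π_H/∂q_H = 115 - 2q_H = 0, so q_H = 115/2.

57.50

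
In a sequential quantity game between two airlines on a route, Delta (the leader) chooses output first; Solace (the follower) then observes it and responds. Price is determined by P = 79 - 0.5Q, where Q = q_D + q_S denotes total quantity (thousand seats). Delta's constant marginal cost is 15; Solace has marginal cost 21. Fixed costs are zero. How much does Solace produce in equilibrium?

Solve by backward induction. Given q_D, the follower Solace maximises π_S = (79 - (1/2)q_D - (1/2)q_S)q_S - 21q_S.
Follower FOC: 58 - (1/2)q_D - q_S = 0, so q_S(q_D) = (58 - (1/2)q_D).
The leader anticipates this reaction. Substituting into P = 79 - 0.5Q gives P = 50 - (1/4)q_D, so π_D = (50 - (1/4)q_D)q_D - 15q_D.
The leader's first-order condition 35 - (1/2)q_D = 0 yields q_D = 70.
Then q_S = (58 - (1/2)·70) = 23.

23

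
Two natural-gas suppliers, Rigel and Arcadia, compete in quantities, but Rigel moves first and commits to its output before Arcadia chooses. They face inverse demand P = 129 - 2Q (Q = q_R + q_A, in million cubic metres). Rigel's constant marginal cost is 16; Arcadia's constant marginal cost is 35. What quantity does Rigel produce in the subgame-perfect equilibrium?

33

Solve by backward induction. Given q_R, the follower Arcadia maximises π_A = (129 - 2q_R - 2q_A)q_A - 35q_A.
Follower FOC: 94 - 2q_R - 4q_A = 0, so q_A(q_R) = (94 - 2q_R)/4.
The leader anticipates this reaction. Substituting into P = 129 - 2Q gives P = 82 - q_R, so π_R = (82 - q_R)q_R - 16q_R.
The leader's first-order condition 66 - 2q_R = 0 yields q_R = 33.
Then q_A = (94 - 2·33)/4 = 7.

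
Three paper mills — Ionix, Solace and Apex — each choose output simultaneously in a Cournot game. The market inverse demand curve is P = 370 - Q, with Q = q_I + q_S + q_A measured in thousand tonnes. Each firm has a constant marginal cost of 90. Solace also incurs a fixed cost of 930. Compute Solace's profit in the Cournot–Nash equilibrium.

3970

Each firm earns π_i = (370 - Q)q_i - 90q_i.
First-order condition (treating rivals' output as given): 280 - 2q_i - Σ_{j≠i} q_j = 0.
By symmetry each firm produces the same amount; substituting Σ_{j≠i} q_j = 2q_i yields q_i = 280/4 = 70.
Price P = 370 - 210 = 160.
Solace's profit: (160 - 90)·70 - 930 = 3970.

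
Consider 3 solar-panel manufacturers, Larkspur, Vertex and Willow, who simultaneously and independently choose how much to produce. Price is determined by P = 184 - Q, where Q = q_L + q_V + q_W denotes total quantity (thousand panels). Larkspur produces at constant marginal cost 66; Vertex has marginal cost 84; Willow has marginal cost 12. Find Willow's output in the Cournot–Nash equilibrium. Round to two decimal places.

Larkspur's profit: π_L = (184 - Q)q_L - (66q_L). Setting ∂π_L/∂q_L = 0: 118 - 2q_L - (q_V + q_W) = 0.
Vertex's profit: π_V = (184 - Q)q_V - (84q_V). Setting ∂π_V/∂q_V = 0: 100 - 2q_V - (q_L + q_W) = 0.
Willow's first-order condition: 172 - 2q_W - (q_L + q_V) = 0.
Adding the 3 conditions: 390 − 2Q − 2Q = 0, i.e. Q = 195/2.
Back-substituting: q_L = (118 − 195/2) = 41/2, q_V = (100 − 195/2) = 5/2, q_W = (172 − 195/2) = 149/2.

74.50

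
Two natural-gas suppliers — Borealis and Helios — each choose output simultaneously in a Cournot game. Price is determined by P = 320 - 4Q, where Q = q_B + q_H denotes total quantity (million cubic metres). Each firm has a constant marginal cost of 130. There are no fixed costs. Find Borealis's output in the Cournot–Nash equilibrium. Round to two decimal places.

A representative firm's profit is π_i = q_i(320 - 4Q) - 130q_i.
First-order condition (treating rivals' output as given): 190 - 8q_i - 4q_j = 0.
With identical firms every q_j equals q_i, so q_j = q_i and 190 = 12q_i, giving q_i = 95/6.

15.83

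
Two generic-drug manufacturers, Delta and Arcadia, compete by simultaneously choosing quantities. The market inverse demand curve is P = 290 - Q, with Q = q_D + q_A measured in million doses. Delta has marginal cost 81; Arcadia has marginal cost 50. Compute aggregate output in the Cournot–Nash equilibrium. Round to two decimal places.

149.67

Delta's profit: π_D = (290 - Q)q_D - (81q_D). Setting ∂π_D/∂q_D = 0: 209 - 2q_D - (q_A) = 0.
Arcadia's profit: π_A = (290 - Q)q_A - (50q_A). Setting ∂π_A/∂q_A = 0: 240 - 2q_A - (q_D) = 0.
Rearranging gives the reaction functions q_D = (209 - q_A)/2 and q_A = (240 - q_D)/2.
Solving the pair: q_D = 178/3, q_A = 271/3.
Total output Q = 178/3 + 271/3 = 449/3.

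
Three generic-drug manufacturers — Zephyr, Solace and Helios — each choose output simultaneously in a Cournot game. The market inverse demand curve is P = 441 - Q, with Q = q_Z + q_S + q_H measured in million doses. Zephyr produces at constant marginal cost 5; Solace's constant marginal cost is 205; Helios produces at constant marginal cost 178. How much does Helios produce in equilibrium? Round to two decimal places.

Zephyr's profit: π_Z = (441 - Q)q_Z - (5q_Z). Setting ∂π_Z/∂q_Z = 0: 436 - 2q_Z - (q_S + q_H) = 0.
Solace's first-order condition: 236 - 2q_S - (q_Z + q_H) = 0.
Helios's profit: π_H = (441 - Q)q_H - (178q_H). Setting ∂π_H/∂q_H = 0: 263 - 2q_H - (q_Z + q_S) = 0.
Adding the 3 conditions: 935 − 2Q − 2Q = 0, i.e. Q = 935/4.
Back-substituting: q_Z = (436 − 935/4) = 809/4, q_S = (236 − 935/4) = 9/4, q_H = (263 − 935/4) = 117/4.

29.25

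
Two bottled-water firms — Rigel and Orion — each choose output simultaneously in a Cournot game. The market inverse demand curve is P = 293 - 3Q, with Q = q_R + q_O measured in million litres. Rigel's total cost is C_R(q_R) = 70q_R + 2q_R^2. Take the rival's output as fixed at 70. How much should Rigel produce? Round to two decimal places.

1.30

With the rival's output fixed at 70, Rigel's profit is π_R = (293 - 3·70 - 3q_R)q_R - (70q_R + 2q_R²) = (83 - 3q_R)q_R - (70q_R + 2q_R²).
∂π_R/∂q_R = 13 - 10q_R = 0, so q_R = 13/10.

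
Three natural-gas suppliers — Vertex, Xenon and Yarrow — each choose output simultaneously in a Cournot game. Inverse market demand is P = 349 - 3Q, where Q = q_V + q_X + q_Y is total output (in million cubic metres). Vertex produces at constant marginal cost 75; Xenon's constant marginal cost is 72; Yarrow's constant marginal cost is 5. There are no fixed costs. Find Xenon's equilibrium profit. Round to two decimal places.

945.19

Vertex's profit: π_V = (349 - 3Q)q_V - (75q_V). Setting ∂π_V/∂q_V = 0: 274 - 6q_V - 3(q_X + q_Y) = 0.
Xenon's profit: π_X = (349 - 3Q)q_X - (72q_X). Setting ∂π_X/∂q_X = 0: 277 - 6q_X - 3(q_V + q_Y) = 0.
Yarrow's profit: π_Y = (349 - 3Q)q_Y - (5q_Y). Setting ∂π_Y/∂q_Y = 0: 344 - 6q_Y - 3(q_V + q_X) = 0.
Adding the 3 first-order conditions: 895 − 12Q = 0, so Q = 895/12.
Back-substituting: q_V = (274 − 895/4)/3 = 67/4, q_X = (277 − 895/4)/3 = 71/4, q_Y = (344 − 895/4)/3 = 481/12.
Price P = 349 - 3·(895/12) = 501/4.
Xenon's profit: (501/4 - 72)·(71/4) = 945.1875.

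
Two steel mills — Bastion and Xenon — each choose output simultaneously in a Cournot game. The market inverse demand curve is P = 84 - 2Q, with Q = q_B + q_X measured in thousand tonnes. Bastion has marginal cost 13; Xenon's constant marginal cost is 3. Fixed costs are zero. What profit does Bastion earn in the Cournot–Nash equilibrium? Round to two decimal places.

206.72

Bastion's profit: π_B = (84 - 2Q)q_B - (13q_B). Setting ∂π_B/∂q_B = 0: 71 - 4q_B - 2(q_X) = 0.
Xenon's first-order condition: 81 - 4q_X - 2(q_B) = 0.
Best responses: q_B = (71 - 2q_X)/4, q_X = (81 - 2q_B)/4.
Solving the pair: q_B = 61/6, q_X = 91/6.
Price P = 84 - 2·(76/3) = 100/3.
Bastion's profit: (100/3 - 13)·(61/6) = 206.7222.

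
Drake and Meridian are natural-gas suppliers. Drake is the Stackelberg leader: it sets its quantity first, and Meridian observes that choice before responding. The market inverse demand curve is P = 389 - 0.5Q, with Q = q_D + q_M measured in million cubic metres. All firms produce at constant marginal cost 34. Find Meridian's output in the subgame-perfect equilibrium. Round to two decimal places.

177.50

The follower Meridian best-responds to any q_D: π_M = (389 - 0.5Q)q_M - 34q_M.
Setting the follower's marginal profit to zero, 355 - (1/2)q_D - q_M = 0, i.e. q_M = (355 - (1/2)q_D).
Drake substitutes q_M(q_D) into its own profit: π_D = q_D(389 - (1/2)q_D - (355 - (1/2)q_D)/2) - 34q_D = (423/2 - (1/4)q_D)q_D - 34q_D.
The leader's first-order condition 355/2 - (1/2)q_D = 0 yields q_D = 355.
Then q_M = (355 - (1/2)·355) = 355/2.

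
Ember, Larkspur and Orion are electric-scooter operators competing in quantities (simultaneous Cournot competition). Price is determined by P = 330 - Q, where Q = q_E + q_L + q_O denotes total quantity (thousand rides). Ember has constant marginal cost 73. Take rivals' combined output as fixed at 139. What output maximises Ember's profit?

With rivals' combined output fixed at 139, Ember's profit is π_E = (330 - 139 - q_E)q_E - (73q_E) = (191 - q_E)q_E - (73q_E).
∂π_E/∂q_E = 118 - 2q_E = 0, so q_E = 59.

59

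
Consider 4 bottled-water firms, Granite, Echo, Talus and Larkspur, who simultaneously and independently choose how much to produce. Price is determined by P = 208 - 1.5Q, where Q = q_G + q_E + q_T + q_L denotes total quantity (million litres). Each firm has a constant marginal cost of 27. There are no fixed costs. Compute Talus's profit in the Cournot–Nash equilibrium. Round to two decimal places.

A representative firm's profit is π_i = q_i(208 - 1.5Q) - 27q_i.
First-order condition (treating rivals' output as given): 181 - 3q_i - (3/2)·Σ_{j≠i} q_j = 0.
By symmetry each firm produces the same amount; substituting Σ_{j≠i} q_j = 3q_i yields q_i = 181/(15/2) = 362/15.
Price P = 208 - (3/2)·(1448/15) = 316/5.
Talus's profit: (316/5 - 27)·(362/15) = 873.6267.

873.63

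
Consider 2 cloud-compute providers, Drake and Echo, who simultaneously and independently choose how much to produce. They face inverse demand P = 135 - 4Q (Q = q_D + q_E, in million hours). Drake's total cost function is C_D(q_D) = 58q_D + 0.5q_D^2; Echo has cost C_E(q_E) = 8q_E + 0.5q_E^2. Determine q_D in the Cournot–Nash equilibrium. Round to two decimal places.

Drake's profit: π_D = (135 - 4Q)q_D - (58q_D + (1/2)q_D²). Setting ∂π_D/∂q_D = 0: 77 - 9q_D - 4(q_E) = 0.
Echo's profit: π_E = (135 - 4Q)q_E - (8q_E + (1/2)q_E²). Setting ∂π_E/∂q_E = 0: 127 - 9q_E - 4(q_D) = 0.
So q_D = (77 - 4q_E)/9 and q_E = (127 - 4q_D)/9.
Substituting one into the other gives q_D = 37/13 and q_E = 167/13.

2.85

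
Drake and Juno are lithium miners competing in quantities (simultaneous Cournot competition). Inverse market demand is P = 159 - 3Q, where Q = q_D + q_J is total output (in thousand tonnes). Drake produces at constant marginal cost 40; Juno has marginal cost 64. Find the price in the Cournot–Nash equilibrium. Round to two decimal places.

87.67

Drake's profit: π_D = (159 - 3Q)q_D - (40q_D). Setting ∂π_D/∂q_D = 0: 119 - 6q_D - 3(q_J) = 0.
Juno's profit: π_J = (159 - 3Q)q_J - (64q_J). Setting ∂π_J/∂q_J = 0: 95 - 6q_J - 3(q_D) = 0.
So q_D = (119 - 3q_J)/6 and q_J = (95 - 3q_D)/6.
Substituting one into the other gives q_D = 143/9 and q_J = 71/9.
Total output Q = 214/9, so price P = 159 - 3·(214/9) = 263/3.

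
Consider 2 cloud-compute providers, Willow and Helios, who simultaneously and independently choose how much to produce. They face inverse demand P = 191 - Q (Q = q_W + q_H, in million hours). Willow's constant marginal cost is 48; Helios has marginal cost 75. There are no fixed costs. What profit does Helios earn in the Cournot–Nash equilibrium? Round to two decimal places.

880.11

Willow's profit: π_W = (191 - Q)q_W - (48q_W). Setting ∂π_W/∂q_W = 0: 143 - 2q_W - (q_H) = 0.
Helios's first-order condition: 116 - 2q_H - (q_W) = 0.
Rearranging gives the reaction functions q_W = (143 - q_H)/2 and q_H = (116 - q_W)/2.
Solving the pair: q_W = 170/3, q_H = 89/3.
Price P = 191 - 259/3 = 314/3.
Helios's profit: (314/3 - 75)·(89/3) = 880.1111.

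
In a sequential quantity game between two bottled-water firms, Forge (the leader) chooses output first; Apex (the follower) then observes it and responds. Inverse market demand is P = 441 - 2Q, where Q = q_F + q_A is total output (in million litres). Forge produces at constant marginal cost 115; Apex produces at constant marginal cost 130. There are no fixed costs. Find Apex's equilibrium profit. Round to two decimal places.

2467.53

Solve by backward induction. Given q_F, the follower Apex maximises π_A = (441 - 2q_F - 2q_A)q_A - 130q_A.
Setting the follower's marginal profit to zero, 311 - 2q_F - 4q_A = 0, i.e. q_A = (311 - 2q_F)/4.
The leader anticipates this reaction. Substituting into P = 441 - 2Q gives P = 571/2 - q_F, so π_F = (571/2 - q_F)q_F - 115q_F.
The leader's first-order condition 341/2 - 2q_F = 0 yields q_F = 341/4.
Then q_A = (311 - 2·(341/4))/4 = 281/8.
Price P = 441 - 2·(963/8) = 801/4.
Apex's profit: (801/4 - 130)·(281/8) = 2467.5313.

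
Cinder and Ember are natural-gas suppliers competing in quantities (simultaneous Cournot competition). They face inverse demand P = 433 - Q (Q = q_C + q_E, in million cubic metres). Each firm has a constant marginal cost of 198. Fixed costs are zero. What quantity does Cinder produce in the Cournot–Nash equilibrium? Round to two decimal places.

78.33

A representative firm's profit is π_i = q_i(433 - Q) - 198q_i.
Setting ∂π_i/∂q_i = 0 with rivals' quantities fixed: 235 - 2q_i - q_j = 0.
With identical firms every q_j equals q_i, so q_j = q_i and 235 = 3q_i, giving q_i = 235/3.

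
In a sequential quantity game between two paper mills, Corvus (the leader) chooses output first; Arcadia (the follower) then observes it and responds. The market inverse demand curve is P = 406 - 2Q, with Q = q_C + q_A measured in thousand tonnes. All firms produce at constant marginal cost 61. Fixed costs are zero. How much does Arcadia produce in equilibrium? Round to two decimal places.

43.13

The follower Arcadia best-responds to any q_C: π_A = (406 - 2Q)q_A - 61q_A.
Follower FOC: 345 - 2q_C - 4q_A = 0, so q_A(q_C) = (345 - 2q_C)/4.
The leader anticipates this reaction. Substituting into P = 406 - 2Q gives P = 467/2 - q_C, so π_C = (467/2 - q_C)q_C - 61q_C.
Leader FOC: 345/2 - 2q_C = 0, so q_C = 345/4.
Then q_A = (345 - 2·(345/4))/4 = 345/8.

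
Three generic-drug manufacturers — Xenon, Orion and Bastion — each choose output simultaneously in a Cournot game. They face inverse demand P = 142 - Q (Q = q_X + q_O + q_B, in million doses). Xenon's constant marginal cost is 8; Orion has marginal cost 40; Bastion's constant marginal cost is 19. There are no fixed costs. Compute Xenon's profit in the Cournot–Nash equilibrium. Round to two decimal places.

1958.06

Xenon's profit: π_X = (142 - Q)q_X - (8q_X). Setting ∂π_X/∂q_X = 0: 134 - 2q_X - (q_O + q_B) = 0.
Orion's first-order condition: 102 - 2q_O - (q_X + q_B) = 0.
Bastion's first-order condition: 123 - 2q_B - (q_X + q_O) = 0.
Adding the 3 first-order conditions: 359 − 4Q = 0, so Q = 359/4.
Back-substituting: q_X = (134 − 359/4) = 177/4, q_O = (102 − 359/4) = 49/4, q_B = (123 − 359/4) = 133/4.
Price P = 142 - 359/4 = 209/4.
Xenon's profit: (209/4 - 8)·(177/4) = 1958.0625.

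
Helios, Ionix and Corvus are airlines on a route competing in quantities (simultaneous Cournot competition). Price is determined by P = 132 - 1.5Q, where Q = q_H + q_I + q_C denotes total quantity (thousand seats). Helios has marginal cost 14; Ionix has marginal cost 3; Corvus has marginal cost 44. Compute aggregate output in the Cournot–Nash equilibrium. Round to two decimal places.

Helios's profit: π_H = (132 - 1.5Q)q_H - (14q_H). Setting ∂π_H/∂q_H = 0: 118 - 3q_H - (3/2)(q_I + q_C) = 0.
Ionix's profit: π_I = (132 - 1.5Q)q_I - (3q_I). Setting ∂π_I/∂q_I = 0: 129 - 3q_I - (3/2)(q_H + q_C) = 0.
Corvus's first-order condition: 88 - 3q_C - (3/2)(q_H + q_I) = 0.
Adding the 3 first-order conditions: 335 − 6Q = 0, so Q = 335/6.
Back-substituting: q_H = (118 − 335/4)/(3/2) = 137/6, q_I = (129 − 335/4)/(3/2) = 181/6, q_C = (88 − 335/4)/(3/2) = 17/6.
Total output Q = 137/6 + 181/6 + 17/6 = 335/6.

55.83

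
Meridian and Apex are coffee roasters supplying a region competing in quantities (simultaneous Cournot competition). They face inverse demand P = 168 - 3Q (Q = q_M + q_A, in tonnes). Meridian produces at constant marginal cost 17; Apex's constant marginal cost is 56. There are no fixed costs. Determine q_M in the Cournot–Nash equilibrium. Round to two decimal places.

21.11

Meridian's profit: π_M = (168 - 3Q)q_M - (17q_M). Setting ∂π_M/∂q_M = 0: 151 - 6q_M - 3(q_A) = 0.
Apex's profit: π_A = (168 - 3Q)q_A - (56q_A). Setting ∂π_A/∂q_A = 0: 112 - 6q_A - 3(q_M) = 0.
Rearranging gives the reaction functions q_M = (151 - 3q_A)/6 and q_A = (112 - 3q_M)/6.
Substituting one into the other gives q_M = 190/9 and q_A = 73/9.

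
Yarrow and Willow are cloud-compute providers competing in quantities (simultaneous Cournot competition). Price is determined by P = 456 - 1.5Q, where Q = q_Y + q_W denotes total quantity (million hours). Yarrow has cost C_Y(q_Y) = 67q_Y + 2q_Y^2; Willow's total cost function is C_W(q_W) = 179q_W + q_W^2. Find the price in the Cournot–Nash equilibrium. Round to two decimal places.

323.86

Yarrow's profit: π_Y = (456 - 1.5Q)q_Y - (67q_Y + 2q_Y²). Setting ∂π_Y/∂q_Y = 0: 389 - 7q_Y - (3/2)(q_W) = 0.
Willow's first-order condition: 277 - 5q_W - (3/2)(q_Y) = 0.
Best responses: q_Y = (389 - (3/2)q_W)/7, q_W = (277 - (3/2)q_Y)/5.
Substituting one into the other gives q_Y = 46.7023 and q_W = 41.3893.
Total output Q = 88.0916, so price P = 456 - (3/2)·88.0916 = 323.8626.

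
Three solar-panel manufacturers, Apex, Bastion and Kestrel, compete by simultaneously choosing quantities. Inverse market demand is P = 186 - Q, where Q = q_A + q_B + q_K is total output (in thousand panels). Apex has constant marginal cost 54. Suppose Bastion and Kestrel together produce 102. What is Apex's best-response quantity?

With rivals' combined output fixed at 102, Apex's profit is π_A = (186 - 102 - q_A)q_A - (54q_A) = (84 - q_A)q_A - (54q_A).
∂π_A/∂q_A = 30 - 2q_A = 0, so q_A = 15.

15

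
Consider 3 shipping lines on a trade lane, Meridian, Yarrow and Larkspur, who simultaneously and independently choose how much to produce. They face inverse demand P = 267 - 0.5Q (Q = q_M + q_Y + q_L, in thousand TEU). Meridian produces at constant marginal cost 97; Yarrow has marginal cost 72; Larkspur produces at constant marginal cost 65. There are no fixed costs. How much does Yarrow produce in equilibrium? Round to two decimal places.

106.50

Meridian's profit: π_M = (267 - 0.5Q)q_M - (97q_M). Setting ∂π_M/∂q_M = 0: 170 - q_M - (1/2)(q_Y + q_L) = 0.
Yarrow's profit: π_Y = (267 - 0.5Q)q_Y - (72q_Y). Setting ∂π_Y/∂q_Y = 0: 195 - q_Y - (1/2)(q_M + q_L) = 0.
Larkspur's first-order condition: 202 - q_L - (1/2)(q_M + q_Y) = 0.
Adding the 3 first-order conditions: 567 − 2Q = 0, so Q = 567/2.
Back-substituting: q_M = (170 − 567/4)/(1/2) = 113/2, q_Y = (195 − 567/4)/(1/2) = 213/2, q_L = (202 − 567/4)/(1/2) = 241/2.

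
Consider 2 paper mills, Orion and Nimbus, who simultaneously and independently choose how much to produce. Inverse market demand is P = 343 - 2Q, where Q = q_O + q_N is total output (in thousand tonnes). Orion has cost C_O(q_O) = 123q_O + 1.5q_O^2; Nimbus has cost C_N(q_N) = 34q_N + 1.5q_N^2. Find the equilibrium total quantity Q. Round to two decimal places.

Orion's profit: π_O = (343 - 2Q)q_O - (123q_O + (3/2)q_O²). Setting ∂π_O/∂q_O = 0: 220 - 7q_O - 2(q_N) = 0.
Nimbus's profit: π_N = (343 - 2Q)q_N - (34q_N + (3/2)q_N²). Setting ∂π_N/∂q_N = 0: 309 - 7q_N - 2(q_O) = 0.
Best responses: q_O = (220 - 2q_N)/7, q_N = (309 - 2q_O)/7.
Solving the pair: q_O = 922/45, q_N = 1723/45.
Total output Q = 922/45 + 1723/45 = 529/9.

58.78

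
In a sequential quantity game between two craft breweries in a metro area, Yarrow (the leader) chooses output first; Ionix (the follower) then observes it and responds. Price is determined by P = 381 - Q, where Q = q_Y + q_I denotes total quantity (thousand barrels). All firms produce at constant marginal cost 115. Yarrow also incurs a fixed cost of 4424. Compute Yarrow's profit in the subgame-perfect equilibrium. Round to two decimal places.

4420.50

Solve by backward induction. Given q_Y, the follower Ionix maximises π_I = (381 - q_Y - q_I)q_I - 115q_I.
Follower FOC: 266 - q_Y - 2q_I = 0, so q_I(q_Y) = (266 - q_Y)/2.
The leader anticipates this reaction. Substituting into P = 381 - Q gives P = 248 - (1/2)q_Y, so π_Y = (248 - (1/2)q_Y)q_Y - 115q_Y.
Leader FOC: 133 - q_Y = 0, so q_Y = 133.
Then q_I = (266 - 133)/2 = 133/2.
Price P = 381 - 399/2 = 363/2.
Yarrow's profit: (363/2 - 115)·133 - 4424 = 4420.5000.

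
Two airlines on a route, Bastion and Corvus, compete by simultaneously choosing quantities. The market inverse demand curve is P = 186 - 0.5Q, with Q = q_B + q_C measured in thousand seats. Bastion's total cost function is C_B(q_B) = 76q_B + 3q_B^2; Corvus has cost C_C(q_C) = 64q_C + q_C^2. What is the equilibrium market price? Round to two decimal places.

Bastion's profit: π_B = (186 - 0.5Q)q_B - (76q_B + 3q_B²). Setting ∂π_B/∂q_B = 0: 110 - 7q_B - (1/2)(q_C) = 0.
Corvus's profit: π_C = (186 - 0.5Q)q_C - (64q_C + q_C²). Setting ∂π_C/∂q_C = 0: 122 - 3q_C - (1/2)(q_B) = 0.
Rearranging gives the reaction functions q_B = (110 - (1/2)q_C)/7 and q_C = (122 - (1/2)q_B)/3.
Solving the pair: q_B = 1076/83, q_C = 38.5060.
Total output Q = 51.4699, so price P = 186 - (1/2)·51.4699 = 160.2651.

160.27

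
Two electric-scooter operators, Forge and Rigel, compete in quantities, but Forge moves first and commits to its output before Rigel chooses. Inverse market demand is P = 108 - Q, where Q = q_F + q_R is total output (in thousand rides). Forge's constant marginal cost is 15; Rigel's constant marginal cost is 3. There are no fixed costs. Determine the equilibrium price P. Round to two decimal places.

35.25

The follower Rigel best-responds to any q_F: π_R = (108 - Q)q_R - 3q_R.
Follower FOC: 105 - q_F - 2q_R = 0, so q_R(q_F) = (105 - q_F)/2.
Forge substitutes q_R(q_F) into its own profit: π_F = q_F(108 - q_F - (105 - q_F)/2) - 15q_F = (111/2 - (1/2)q_F)q_F - 15q_F.
Leader FOC: 81/2 - q_F = 0, so q_F = 81/2.
Then q_R = (105 - 81/2)/2 = 129/4.
Total output Q = 291/4, so price P = 108 - 291/4 = 141/4.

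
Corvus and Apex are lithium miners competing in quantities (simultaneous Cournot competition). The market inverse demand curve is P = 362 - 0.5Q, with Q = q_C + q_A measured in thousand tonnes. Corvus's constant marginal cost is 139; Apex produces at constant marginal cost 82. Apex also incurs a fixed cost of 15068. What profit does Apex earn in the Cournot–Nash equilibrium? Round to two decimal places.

Corvus's profit: π_C = (362 - 0.5Q)q_C - (139q_C). Setting ∂π_C/∂q_C = 0: 223 - q_C - (1/2)(q_A) = 0.
Apex's profit: π_A = (362 - 0.5Q)q_A - (82q_A). Setting ∂π_A/∂q_A = 0: 280 - q_A - (1/2)(q_C) = 0.
So q_C = (223 - (1/2)q_A) and q_A = (280 - (1/2)q_C).
Substituting one into the other gives q_C = 332/3 and q_A = 674/3.
Price P = 362 - (1/2)·(1006/3) = 583/3.
Apex's profit: (583/3 - 82)·(674/3) - 15068 = 10169.5556.

10169.56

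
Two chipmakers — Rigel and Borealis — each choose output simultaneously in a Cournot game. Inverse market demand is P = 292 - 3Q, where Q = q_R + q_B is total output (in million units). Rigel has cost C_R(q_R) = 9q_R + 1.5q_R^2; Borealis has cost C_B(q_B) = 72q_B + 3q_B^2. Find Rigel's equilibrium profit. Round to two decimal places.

3436.96

Rigel's profit: π_R = (292 - 3Q)q_R - (9q_R + (3/2)q_R²). Setting ∂π_R/∂q_R = 0: 283 - 9q_R - 3(q_B) = 0.
Borealis's profit: π_B = (292 - 3Q)q_B - (72q_B + 3q_B²). Setting ∂π_B/∂q_B = 0: 220 - 12q_B - 3(q_R) = 0.
Best responses: q_R = (283 - 3q_B)/9, q_B = (220 - 3q_R)/12.
Substituting one into the other gives q_R = 304/11 and q_B = 377/33.
Price P = 292 - 3·(1289/33) = 1923/11.
Rigel's profit: (1923/11)·(304/11) - 9·(304/11) - (3/2)(304/11)² = 3436.9587.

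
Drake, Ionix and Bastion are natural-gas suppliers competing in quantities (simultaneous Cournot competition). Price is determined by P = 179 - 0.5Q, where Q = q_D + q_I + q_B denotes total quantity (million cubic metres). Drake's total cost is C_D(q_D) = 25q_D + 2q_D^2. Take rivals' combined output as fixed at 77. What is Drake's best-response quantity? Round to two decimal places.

With rivals' combined output fixed at 77, Drake's profit is π_D = (179 - (1/2)·77 - (1/2)q_D)q_D - (25q_D + 2q_D²) = (281/2 - (1/2)q_D)q_D - (25q_D + 2q_D²).
∂π_D/∂q_D = 231/2 - 5q_D = 0, so q_D = 231/10.

23.10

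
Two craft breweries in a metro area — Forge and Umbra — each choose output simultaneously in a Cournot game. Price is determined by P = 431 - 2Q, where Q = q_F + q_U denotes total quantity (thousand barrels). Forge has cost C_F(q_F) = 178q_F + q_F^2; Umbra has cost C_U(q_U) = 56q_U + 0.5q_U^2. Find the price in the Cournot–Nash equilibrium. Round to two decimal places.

257.23

Forge's profit: π_F = (431 - 2Q)q_F - (178q_F + q_F²). Setting ∂π_F/∂q_F = 0: 253 - 6q_F - 2(q_U) = 0.
Umbra's first-order condition: 375 - 5q_U - 2(q_F) = 0.
Rearranging gives the reaction functions q_F = (253 - 2q_U)/6 and q_U = (375 - 2q_F)/5.
Solving the pair: q_F = 515/26, q_U = 872/13.
Total output Q = 86.8846, so price P = 431 - 2·86.8846 = 257.2308.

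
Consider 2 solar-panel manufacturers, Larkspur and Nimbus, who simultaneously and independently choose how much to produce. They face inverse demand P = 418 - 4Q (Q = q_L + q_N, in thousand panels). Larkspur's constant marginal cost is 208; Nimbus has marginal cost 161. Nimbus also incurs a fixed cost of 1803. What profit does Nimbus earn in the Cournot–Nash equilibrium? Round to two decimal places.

Larkspur's profit: π_L = (418 - 4Q)q_L - (208q_L). Setting ∂π_L/∂q_L = 0: 210 - 8q_L - 4(q_N) = 0.
Nimbus's profit: π_N = (418 - 4Q)q_N - (161q_N). Setting ∂π_N/∂q_N = 0: 257 - 8q_N - 4(q_L) = 0.
Best responses: q_L = (210 - 4q_N)/8, q_N = (257 - 4q_L)/8.
Substituting one into the other gives q_L = 163/12 and q_N = 76/3.
Price P = 418 - 4·(467/12) = 787/3.
Nimbus's profit: (787/3 - 161)·(76/3) - 1803 = 764.1111.

764.11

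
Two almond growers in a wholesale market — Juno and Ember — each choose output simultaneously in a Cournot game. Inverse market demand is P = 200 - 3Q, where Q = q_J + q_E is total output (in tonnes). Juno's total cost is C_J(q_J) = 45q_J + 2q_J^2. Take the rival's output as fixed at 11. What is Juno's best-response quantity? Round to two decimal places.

12.20

With the rival's output fixed at 11, Juno's profit is π_J = (200 - 3·11 - 3q_J)q_J - (45q_J + 2q_J²) = (167 - 3q_J)q_J - (45q_J + 2q_J²).
∂π_J/∂q_J = 122 - 10q_J = 0, so q_J = 61/5.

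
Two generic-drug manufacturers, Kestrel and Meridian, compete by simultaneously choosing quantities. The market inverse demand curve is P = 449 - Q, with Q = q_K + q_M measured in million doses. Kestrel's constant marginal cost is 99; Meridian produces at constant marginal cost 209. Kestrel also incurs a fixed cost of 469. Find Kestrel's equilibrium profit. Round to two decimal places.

23042.11

Kestrel's profit: π_K = (449 - Q)q_K - (99q_K). Setting ∂π_K/∂q_K = 0: 350 - 2q_K - (q_M) = 0.
Meridian's profit: π_M = (449 - Q)q_M - (209q_M). Setting ∂π_M/∂q_M = 0: 240 - 2q_M - (q_K) = 0.
Best responses: q_K = (350 - q_M)/2, q_M = (240 - q_K)/2.
Substituting one into the other gives q_K = 460/3 and q_M = 130/3.
Price P = 449 - 590/3 = 757/3.
Kestrel's profit: (757/3 - 99)·(460/3) - 469 = 23042.1111.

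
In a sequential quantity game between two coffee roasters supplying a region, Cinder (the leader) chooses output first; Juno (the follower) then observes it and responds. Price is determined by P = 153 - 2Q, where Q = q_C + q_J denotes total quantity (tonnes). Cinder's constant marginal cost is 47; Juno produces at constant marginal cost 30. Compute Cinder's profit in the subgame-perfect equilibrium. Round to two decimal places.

The follower Juno best-responds to any q_C: π_J = (153 - 2Q)q_J - 30q_J.
Setting the follower's marginal profit to zero, 123 - 2q_C - 4q_J = 0, i.e. q_J = (123 - 2q_C)/4.
Cinder substitutes q_J(q_C) into its own profit: π_C = q_C(153 - 2q_C - (123 - 2q_C)/2) - 47q_C = (183/2 - q_C)q_C - 47q_C.
Maximising: ∂π_C/∂q_C = 89/2 - 2q_C = 0, giving q_C = 89/4.
Then q_J = (123 - 2·(89/4))/4 = 157/8.
Price P = 153 - 2·(335/8) = 277/4.
Cinder's profit: (277/4 - 47)·(89/4) = 495.0625.

495.06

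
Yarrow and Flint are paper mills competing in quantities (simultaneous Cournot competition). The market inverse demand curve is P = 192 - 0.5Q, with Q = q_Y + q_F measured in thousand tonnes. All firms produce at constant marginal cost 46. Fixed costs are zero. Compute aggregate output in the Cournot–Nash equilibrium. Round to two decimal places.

194.67

Each firm earns π_i = (192 - 0.5Q)q_i - 46q_i.
Setting ∂π_i/∂q_i = 0 with rivals' quantities fixed: 146 - q_i - (1/2)q_j = 0.
With identical firms every q_j equals q_i, so q_j = q_i and 146 = (3/2)q_i, giving q_i = 292/3.
Total output Q = 292/3 + 292/3 = 584/3.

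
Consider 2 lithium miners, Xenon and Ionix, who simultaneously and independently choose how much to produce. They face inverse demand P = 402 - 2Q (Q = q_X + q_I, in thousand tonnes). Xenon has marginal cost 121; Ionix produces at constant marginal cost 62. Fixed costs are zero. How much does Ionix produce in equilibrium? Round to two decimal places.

66.50

Xenon's profit: π_X = (402 - 2Q)q_X - (121q_X). Setting ∂π_X/∂q_X = 0: 281 - 4q_X - 2(q_I) = 0.
Ionix's profit: π_I = (402 - 2Q)q_I - (62q_I). Setting ∂π_I/∂q_I = 0: 340 - 4q_I - 2(q_X) = 0.
So q_X = (281 - 2q_I)/4 and q_I = (340 - 2q_X)/4.
Solving the pair: q_X = 37, q_I = 133/2.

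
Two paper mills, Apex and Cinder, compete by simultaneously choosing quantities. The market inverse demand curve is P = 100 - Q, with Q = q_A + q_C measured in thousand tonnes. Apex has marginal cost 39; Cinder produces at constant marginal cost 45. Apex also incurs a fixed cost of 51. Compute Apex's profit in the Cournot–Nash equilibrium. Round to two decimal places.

447.78

Apex's profit: π_A = (100 - Q)q_A - (39q_A). Setting ∂π_A/∂q_A = 0: 61 - 2q_A - (q_C) = 0.
Cinder's first-order condition: 55 - 2q_C - (q_A) = 0.
Best responses: q_A = (61 - q_C)/2, q_C = (55 - q_A)/2.
Substituting one into the other gives q_A = 67/3 and q_C = 49/3.
Price P = 100 - 116/3 = 184/3.
Apex's profit: (184/3 - 39)·(67/3) - 51 = 447.7778.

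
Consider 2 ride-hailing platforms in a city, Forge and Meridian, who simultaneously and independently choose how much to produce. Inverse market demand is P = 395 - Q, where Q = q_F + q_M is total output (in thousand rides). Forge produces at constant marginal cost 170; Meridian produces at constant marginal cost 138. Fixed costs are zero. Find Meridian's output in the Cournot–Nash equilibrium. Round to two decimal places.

Forge's profit: π_F = (395 - Q)q_F - (170q_F). Setting ∂π_F/∂q_F = 0: 225 - 2q_F - (q_M) = 0.
Meridian's profit: π_M = (395 - Q)q_M - (138q_M). Setting ∂π_M/∂q_M = 0: 257 - 2q_M - (q_F) = 0.
So q_F = (225 - q_M)/2 and q_M = (257 - q_F)/2.
Substituting one into the other gives q_F = 193/3 and q_M = 289/3.

96.33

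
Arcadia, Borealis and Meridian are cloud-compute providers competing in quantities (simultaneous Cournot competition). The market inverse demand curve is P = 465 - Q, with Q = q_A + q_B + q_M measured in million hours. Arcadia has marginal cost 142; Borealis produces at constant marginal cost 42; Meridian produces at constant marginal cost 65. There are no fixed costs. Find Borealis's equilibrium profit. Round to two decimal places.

Arcadia's profit: π_A = (465 - Q)q_A - (142q_A). Setting ∂π_A/∂q_A = 0: 323 - 2q_A - (q_B + q_M) = 0.
Borealis's profit: π_B = (465 - Q)q_B - (42q_B). Setting ∂π_B/∂q_B = 0: 423 - 2q_B - (q_A + q_M) = 0.
Meridian's profit: π_M = (465 - Q)q_M - (65q_M). Setting ∂π_M/∂q_M = 0: 400 - 2q_M - (q_A + q_B) = 0.
Adding the 3 first-order conditions: 1146 − 4Q = 0, so Q = 573/2.
Back-substituting: q_A = (323 − 573/2) = 73/2, q_B = (423 − 573/2) = 273/2, q_M = (400 − 573/2) = 227/2.
Price P = 465 - 573/2 = 357/2.
Borealis's profit: (357/2 - 42)·(273/2) = 18632.2500.

18632.25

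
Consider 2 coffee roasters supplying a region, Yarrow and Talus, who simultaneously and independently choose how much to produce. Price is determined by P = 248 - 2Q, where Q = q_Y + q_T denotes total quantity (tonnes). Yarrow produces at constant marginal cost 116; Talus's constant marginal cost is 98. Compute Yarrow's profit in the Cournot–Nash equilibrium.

722

Yarrow's profit: π_Y = (248 - 2Q)q_Y - (116q_Y). Setting ∂π_Y/∂q_Y = 0: 132 - 4q_Y - 2(q_T) = 0.
Talus's first-order condition: 150 - 4q_T - 2(q_Y) = 0.
Rearranging gives the reaction functions q_Y = (132 - 2q_T)/4 and q_T = (150 - 2q_Y)/4.
Substituting one into the other gives q_Y = 19 and q_T = 28.
Price P = 248 - 2·47 = 154.
Yarrow's profit: (154 - 116)·19 = 722.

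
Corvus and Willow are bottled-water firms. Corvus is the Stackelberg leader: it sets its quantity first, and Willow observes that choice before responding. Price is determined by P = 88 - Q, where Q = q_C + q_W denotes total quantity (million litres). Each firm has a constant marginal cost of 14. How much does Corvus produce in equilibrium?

Solve by backward induction. Given q_C, the follower Willow maximises π_W = (88 - q_C - q_W)q_W - 14q_W.
Follower FOC: 74 - q_C - 2q_W = 0, so q_W(q_C) = (74 - q_C)/2.
Corvus substitutes q_W(q_C) into its own profit: π_C = q_C(88 - q_C - (74 - q_C)/2) - 14q_C = (51 - (1/2)q_C)q_C - 14q_C.
Leader FOC: 37 - q_C = 0, so q_C = 37.
Then q_W = (74 - 37)/2 = 37/2.

37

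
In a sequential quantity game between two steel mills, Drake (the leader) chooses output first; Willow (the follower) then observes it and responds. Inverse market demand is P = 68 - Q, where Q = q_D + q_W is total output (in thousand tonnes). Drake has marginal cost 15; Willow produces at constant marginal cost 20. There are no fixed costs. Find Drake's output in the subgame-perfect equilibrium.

29

Solve by backward induction. Given q_D, the follower Willow maximises π_W = (68 - q_D - q_W)q_W - 20q_W.
Follower FOC: 48 - q_D - 2q_W = 0, so q_W(q_D) = (48 - q_D)/2.
The leader anticipates this reaction. Substituting into P = 68 - Q gives P = 44 - (1/2)q_D, so π_D = (44 - (1/2)q_D)q_D - 15q_D.
Leader FOC: 29 - q_D = 0, so q_D = 29.
Then q_W = (48 - 29)/2 = 19/2.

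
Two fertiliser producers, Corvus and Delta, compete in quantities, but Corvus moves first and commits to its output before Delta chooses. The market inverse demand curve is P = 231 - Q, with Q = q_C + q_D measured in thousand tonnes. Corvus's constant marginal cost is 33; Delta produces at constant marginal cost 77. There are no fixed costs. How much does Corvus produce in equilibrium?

The follower Delta best-responds to any q_C: π_D = (231 - Q)q_D - 77q_D.
∂π_D/∂q_D = 154 - q_C - 2q_D = 0 gives the reaction function q_D = (154 - q_C)/2.
Corvus substitutes q_D(q_C) into its own profit: π_C = q_C(231 - q_C - (154 - q_C)/2) - 33q_C = (154 - (1/2)q_C)q_C - 33q_C.
Leader FOC: 121 - q_C = 0, so q_C = 121.
Then q_D = (154 - 121)/2 = 33/2.

121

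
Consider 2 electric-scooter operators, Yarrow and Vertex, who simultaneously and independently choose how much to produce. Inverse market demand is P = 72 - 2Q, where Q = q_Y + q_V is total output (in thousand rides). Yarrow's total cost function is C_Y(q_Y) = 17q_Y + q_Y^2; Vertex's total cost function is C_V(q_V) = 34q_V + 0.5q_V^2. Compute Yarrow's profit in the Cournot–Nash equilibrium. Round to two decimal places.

Yarrow's profit: π_Y = (72 - 2Q)q_Y - (17q_Y + q_Y²). Setting ∂π_Y/∂q_Y = 0: 55 - 6q_Y - 2(q_V) = 0.
Vertex's profit: π_V = (72 - 2Q)q_V - (34q_V + (1/2)q_V²). Setting ∂π_V/∂q_V = 0: 38 - 5q_V - 2(q_Y) = 0.
Best responses: q_Y = (55 - 2q_V)/6, q_V = (38 - 2q_Y)/5.
Solving the pair: q_Y = 199/26, q_V = 59/13.
Price P = 72 - 2·(317/26) = 619/13.
Yarrow's profit: (619/13)·(199/26) - 17·(199/26) - (199/26)² = 175.7441.

175.74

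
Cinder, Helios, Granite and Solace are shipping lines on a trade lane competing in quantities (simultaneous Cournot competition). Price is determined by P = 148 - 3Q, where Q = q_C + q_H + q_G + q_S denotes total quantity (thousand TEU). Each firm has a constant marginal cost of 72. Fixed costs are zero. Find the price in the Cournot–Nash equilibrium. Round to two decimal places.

87.20

A representative firm's profit is π_i = q_i(148 - 3Q) - 72q_i.
First-order condition (treating rivals' output as given): 76 - 6q_i - 3·Σ_{j≠i} q_j = 0.
With identical firms every q_j equals q_i, so Σ_{j≠i} q_j = 3q_i and 76 = 15q_i, giving q_i = 76/15.
Total output Q = 304/15, so price P = 148 - 3·(304/15) = 436/5.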